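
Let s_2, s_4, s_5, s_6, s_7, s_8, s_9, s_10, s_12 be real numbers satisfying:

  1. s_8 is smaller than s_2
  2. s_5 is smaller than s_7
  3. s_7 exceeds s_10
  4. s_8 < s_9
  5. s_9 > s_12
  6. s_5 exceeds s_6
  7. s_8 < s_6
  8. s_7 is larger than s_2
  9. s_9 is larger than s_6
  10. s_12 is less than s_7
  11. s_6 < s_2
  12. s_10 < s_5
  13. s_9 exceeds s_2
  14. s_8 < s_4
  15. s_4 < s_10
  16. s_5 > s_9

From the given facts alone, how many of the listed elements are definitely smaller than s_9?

4

Directly below s_9: s_8, s_6, s_2, s_12.
No other element is forced below s_9 by the given relations, so the count is 4.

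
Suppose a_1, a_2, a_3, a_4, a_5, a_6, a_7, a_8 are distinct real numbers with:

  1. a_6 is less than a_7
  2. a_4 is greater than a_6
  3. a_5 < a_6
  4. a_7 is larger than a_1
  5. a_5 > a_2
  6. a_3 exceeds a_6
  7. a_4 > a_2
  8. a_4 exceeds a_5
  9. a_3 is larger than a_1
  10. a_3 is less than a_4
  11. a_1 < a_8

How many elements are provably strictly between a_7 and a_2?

2

The relations place a_2 below a_7. An element lies strictly between them when it is forced above a_2 and also forced below a_7.
Above a_2: {a_5, a_6, a_3, a_4}. Below a_7: {a_1, a_5, a_6}.
Intersection: {a_5, a_6} — 2.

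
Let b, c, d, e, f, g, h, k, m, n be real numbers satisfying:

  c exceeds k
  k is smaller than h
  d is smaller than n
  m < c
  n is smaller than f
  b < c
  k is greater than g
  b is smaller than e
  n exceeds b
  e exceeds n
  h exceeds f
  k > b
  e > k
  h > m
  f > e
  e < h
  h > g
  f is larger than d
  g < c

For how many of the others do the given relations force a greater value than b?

The elements the relations force above b are k, c, n, e, f, h — no chain reaches any other.
That is 6.

6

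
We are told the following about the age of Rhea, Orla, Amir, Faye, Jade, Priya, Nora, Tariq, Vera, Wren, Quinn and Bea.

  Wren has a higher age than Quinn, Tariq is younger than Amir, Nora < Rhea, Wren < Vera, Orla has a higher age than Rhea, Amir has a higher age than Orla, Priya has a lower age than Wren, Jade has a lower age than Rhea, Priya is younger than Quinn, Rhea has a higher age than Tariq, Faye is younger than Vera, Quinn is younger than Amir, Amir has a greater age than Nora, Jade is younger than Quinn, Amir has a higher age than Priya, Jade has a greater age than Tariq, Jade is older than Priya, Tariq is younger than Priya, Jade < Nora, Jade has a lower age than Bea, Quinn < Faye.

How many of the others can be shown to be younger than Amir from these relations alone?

7

From Amir the given relations immediately reach Tariq, Priya, Nora, Quinn, Orla.
From those, Jade, Rhea — 7 in total.
No other element is forced below Amir by the given relations, so the count is 7.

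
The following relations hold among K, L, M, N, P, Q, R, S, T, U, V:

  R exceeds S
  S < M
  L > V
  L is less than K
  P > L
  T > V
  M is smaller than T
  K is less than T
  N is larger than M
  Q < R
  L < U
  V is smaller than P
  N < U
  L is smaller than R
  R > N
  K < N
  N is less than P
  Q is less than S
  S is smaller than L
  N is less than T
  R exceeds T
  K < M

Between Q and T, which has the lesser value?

Q < S and S < L give Q < L.
With L < K: Q < S < L < K.
With K < M: Q < S < L < K < M.
With M < N: Q < S < L < K < M < N.
With N < T: Q < S < L < K < M < N < T.
So Q < T; Q is the smaller of the two.

Q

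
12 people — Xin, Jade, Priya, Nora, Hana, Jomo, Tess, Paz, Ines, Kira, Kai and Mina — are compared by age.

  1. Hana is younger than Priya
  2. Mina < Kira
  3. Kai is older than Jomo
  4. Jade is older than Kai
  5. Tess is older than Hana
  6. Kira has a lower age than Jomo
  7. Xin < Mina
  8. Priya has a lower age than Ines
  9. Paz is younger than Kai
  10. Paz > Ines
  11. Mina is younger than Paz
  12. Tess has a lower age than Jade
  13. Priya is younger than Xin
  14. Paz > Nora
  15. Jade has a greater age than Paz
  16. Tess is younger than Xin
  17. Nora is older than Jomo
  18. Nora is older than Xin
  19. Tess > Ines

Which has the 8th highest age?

Xin

The consecutive relations fix a unique order: Hana < Priya < Ines < Tess < Xin < Mina < Kira < Jomo < Nora < Paz < Kai < Jade.
The 8th largest is Xin.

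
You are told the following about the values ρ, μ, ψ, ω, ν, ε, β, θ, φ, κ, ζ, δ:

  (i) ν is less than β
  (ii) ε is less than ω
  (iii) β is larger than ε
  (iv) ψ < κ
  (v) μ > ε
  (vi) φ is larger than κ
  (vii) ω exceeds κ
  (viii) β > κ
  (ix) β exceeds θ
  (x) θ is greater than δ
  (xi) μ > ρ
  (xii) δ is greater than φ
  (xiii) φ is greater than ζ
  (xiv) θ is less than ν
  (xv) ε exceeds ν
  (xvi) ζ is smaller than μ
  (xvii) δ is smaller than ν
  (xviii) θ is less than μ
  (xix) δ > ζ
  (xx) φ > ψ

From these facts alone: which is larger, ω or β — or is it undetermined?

Following every chain through ω: below ω we get ζ, ψ, κ, φ, δ, θ, ν, ε.
β is not reached, and no chain runs the other way from β to ω.
So the given relations leave the order of ω and β undetermined.

undetermined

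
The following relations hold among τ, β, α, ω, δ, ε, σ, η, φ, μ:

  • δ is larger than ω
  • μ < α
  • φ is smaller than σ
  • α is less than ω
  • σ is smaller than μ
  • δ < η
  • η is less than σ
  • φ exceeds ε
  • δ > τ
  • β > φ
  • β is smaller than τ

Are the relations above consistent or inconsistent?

We have ω < δ stated directly, yet also δ < η < σ < μ < α < ω by chaining the others — so δ < ω. Contradiction.

inconsistent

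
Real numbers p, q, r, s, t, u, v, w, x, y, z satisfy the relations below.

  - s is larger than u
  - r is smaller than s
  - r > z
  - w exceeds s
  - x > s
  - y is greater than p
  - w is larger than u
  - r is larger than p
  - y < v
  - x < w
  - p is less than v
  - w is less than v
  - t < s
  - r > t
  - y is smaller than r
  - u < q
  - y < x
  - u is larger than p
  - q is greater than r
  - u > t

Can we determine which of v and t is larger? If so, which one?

v

Link the given pairs in sequence: t < r; r < s; s < w; w < v.
Together: t < r < s < w < v.
So v is larger.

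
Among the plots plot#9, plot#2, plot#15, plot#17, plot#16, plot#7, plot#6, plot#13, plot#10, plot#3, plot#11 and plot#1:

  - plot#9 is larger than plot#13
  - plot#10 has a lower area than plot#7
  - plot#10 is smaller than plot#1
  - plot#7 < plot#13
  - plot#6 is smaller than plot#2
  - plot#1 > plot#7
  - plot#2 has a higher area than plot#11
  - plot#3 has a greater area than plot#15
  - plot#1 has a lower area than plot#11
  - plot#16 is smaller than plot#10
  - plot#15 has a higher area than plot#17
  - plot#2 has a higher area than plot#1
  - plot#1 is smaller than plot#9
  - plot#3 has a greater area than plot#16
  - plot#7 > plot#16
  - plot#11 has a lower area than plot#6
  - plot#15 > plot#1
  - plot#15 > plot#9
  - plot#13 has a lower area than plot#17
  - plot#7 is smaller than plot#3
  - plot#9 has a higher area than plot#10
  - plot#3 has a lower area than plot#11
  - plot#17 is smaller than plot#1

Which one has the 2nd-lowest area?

Piecing the relations together gives one ordering: plot#16 < plot#10 < plot#7 < plot#13 < plot#17 < plot#1 < plot#9 < plot#15 < plot#3 < plot#11 < plot#6 < plot#2.
The 2nd smallest is plot#10.

plot#10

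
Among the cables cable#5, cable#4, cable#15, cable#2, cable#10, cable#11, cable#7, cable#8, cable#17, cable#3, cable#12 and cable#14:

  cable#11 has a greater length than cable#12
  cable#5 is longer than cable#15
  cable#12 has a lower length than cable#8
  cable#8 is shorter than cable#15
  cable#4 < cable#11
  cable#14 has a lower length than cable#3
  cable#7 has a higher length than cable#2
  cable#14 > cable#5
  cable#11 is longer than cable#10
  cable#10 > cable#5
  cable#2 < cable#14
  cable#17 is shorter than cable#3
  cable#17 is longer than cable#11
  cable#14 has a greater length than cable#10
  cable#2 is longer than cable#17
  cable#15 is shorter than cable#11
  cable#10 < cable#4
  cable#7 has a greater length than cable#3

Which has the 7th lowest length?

Chaining the given pairs: cable#12 < cable#8 < cable#15 < cable#5 < cable#10 < cable#4 < cable#11 < cable#17 < cable#2 < cable#14 < cable#3 < cable#7.
Counting 7 from the smallest end gives cable#11.

cable#11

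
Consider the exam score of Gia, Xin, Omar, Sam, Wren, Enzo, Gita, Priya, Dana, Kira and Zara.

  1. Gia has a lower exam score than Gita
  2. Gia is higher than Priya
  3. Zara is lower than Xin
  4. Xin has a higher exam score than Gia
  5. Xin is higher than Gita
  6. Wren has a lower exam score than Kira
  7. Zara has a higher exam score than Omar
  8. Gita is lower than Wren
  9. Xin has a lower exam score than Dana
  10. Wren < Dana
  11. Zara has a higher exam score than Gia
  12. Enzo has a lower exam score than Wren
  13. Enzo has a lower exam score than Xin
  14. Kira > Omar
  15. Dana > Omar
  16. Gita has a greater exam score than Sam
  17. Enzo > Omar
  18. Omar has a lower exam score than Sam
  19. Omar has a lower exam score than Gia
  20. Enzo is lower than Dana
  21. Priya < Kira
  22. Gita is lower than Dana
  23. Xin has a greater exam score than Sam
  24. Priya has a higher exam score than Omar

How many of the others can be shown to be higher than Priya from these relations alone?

From Priya the given relations immediately reach Gia, Kira.
From those, Gita, Zara, Xin — 5 in total.
From those, Wren, Dana — 7 in total.
No other element is forced above Priya by the given relations, so the count is 7.

7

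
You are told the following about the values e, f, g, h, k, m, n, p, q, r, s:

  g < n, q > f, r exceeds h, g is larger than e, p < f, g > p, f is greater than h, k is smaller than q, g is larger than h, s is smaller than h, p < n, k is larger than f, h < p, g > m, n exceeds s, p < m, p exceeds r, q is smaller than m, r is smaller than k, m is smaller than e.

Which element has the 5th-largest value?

q

The consecutive relations fix a unique order: s < h < r < p < f < k < q < m < e < g < n.
The 5th largest is q.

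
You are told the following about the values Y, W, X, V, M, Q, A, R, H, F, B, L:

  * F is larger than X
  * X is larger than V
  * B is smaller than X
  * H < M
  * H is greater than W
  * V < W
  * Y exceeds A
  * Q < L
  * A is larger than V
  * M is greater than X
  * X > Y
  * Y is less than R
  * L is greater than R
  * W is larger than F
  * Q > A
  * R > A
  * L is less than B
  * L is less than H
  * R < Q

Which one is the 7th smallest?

B

Chaining the given pairs: V < A < Y < R < Q < L < B < X < F < W < H < M.
Counting 7 from the smallest end gives B.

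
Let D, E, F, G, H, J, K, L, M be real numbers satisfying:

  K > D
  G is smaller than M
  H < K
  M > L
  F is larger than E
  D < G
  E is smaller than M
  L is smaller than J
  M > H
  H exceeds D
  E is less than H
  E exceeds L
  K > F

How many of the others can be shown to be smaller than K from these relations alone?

5

From K the given relations immediately reach D, F, H.
From those, E — 4 in total.
From those, L — 5 in total.
Nothing else is reachable below K; 5 in all.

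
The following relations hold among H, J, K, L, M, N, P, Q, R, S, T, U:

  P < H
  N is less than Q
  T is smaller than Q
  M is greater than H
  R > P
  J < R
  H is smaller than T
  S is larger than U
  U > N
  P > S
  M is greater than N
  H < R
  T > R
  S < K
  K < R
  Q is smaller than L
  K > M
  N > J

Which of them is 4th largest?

R

Chaining the given pairs: J < N < U < S < P < H < M < K < R < T < Q < L.
The 4th largest is R.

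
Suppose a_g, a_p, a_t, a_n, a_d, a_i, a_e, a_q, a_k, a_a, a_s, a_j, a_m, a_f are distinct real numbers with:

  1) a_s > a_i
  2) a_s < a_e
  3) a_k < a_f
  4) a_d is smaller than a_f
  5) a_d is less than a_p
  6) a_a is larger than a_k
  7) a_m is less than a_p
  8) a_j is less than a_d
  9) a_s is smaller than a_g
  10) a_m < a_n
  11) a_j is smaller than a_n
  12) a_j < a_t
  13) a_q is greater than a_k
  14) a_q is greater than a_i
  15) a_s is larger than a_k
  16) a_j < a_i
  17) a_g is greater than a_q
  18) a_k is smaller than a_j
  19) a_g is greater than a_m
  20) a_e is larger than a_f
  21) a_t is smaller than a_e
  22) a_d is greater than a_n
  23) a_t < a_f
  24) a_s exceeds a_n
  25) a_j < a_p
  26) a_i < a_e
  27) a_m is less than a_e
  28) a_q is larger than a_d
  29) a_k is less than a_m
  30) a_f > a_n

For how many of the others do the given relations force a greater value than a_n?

Directly above a_n: a_d, a_f, a_s.
One step further: a_q, a_e, a_p, a_g (7 so far).
No other element is forced above a_n by the given relations, so the count is 7.

7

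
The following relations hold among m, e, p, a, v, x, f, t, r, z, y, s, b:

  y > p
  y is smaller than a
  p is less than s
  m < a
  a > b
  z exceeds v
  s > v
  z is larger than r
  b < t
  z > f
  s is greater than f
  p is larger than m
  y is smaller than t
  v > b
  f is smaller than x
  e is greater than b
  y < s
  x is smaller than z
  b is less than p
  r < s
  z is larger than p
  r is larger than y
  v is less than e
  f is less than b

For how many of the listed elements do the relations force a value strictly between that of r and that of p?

1

The relations place p below r. An element lies strictly between them when it is forced above p and also forced below r.
Above p: {y, a, t, s, z}. Below r: {f, m, b, y}.
Intersection: {y} — 1.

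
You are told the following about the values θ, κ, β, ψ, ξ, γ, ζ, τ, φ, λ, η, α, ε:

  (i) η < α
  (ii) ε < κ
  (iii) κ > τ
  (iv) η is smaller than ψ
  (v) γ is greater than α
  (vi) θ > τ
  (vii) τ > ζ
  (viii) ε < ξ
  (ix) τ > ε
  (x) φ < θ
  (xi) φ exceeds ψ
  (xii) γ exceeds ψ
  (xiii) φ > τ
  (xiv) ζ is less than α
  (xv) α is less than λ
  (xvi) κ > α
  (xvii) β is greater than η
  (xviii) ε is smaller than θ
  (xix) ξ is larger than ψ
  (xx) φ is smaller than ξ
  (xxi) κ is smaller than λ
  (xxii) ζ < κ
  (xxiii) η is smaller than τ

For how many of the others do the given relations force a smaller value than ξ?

From ξ the given relations immediately reach ψ, ε, φ.
From those, η, τ — 5 in total.
From those, ζ — 6 in total.
Nothing else is reachable below ξ; 6 in all.

6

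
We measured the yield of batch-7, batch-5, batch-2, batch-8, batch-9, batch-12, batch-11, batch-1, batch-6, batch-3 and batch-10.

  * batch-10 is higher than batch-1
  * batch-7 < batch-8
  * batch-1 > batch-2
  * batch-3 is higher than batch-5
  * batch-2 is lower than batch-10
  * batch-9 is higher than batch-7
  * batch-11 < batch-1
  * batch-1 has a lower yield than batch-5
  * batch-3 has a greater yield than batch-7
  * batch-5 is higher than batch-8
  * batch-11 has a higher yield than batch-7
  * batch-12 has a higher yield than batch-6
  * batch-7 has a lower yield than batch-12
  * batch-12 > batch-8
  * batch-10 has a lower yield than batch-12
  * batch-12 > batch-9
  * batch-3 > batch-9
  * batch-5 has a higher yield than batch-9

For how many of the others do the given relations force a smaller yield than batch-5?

6

The elements the relations force below batch-5 are batch-2, batch-7, batch-11, batch-1, batch-8, batch-9 — no chain reaches any other.
That is 6.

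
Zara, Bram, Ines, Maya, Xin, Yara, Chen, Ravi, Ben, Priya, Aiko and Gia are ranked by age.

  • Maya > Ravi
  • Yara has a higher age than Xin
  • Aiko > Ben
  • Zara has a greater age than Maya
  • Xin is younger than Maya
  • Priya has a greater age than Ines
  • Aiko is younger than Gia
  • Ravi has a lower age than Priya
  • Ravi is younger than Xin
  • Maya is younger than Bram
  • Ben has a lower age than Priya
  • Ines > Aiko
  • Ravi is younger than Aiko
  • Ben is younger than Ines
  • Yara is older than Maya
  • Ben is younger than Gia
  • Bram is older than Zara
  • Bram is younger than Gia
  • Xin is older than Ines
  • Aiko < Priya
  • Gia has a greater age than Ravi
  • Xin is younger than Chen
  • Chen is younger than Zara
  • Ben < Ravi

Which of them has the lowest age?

Chaining upward from Ben: directly above it, Ravi, Aiko, Ines, Priya, Gia; then Xin, Maya; then Chen, Zara, Bram, Yara.
That covers every other element, and nothing is given below Ben, so Ben is the lowest age.

Ben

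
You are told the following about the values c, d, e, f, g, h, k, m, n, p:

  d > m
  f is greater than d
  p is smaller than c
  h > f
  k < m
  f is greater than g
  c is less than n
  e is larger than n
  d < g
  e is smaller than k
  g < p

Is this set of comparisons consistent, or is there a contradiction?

inconsistent

Chaining the given relations yields g < p < c < n < e < k < m < d, so g < d. But one relation states d < g. These cannot both hold.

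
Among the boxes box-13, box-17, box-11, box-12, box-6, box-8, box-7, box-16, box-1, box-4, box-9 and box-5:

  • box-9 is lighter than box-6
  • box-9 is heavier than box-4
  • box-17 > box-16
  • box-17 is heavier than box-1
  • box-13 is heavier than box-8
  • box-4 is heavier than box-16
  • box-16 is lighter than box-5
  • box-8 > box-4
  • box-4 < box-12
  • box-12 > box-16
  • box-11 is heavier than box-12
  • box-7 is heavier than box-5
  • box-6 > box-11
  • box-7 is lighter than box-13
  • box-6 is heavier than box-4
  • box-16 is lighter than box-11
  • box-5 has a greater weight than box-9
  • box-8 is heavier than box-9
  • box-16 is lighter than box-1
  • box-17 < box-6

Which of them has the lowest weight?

Chaining upward from box-16: directly above it, box-4, box-12, box-11, box-5, box-1, box-17; then box-9, box-8, box-7, box-6; then box-13.
That covers every other element, and nothing is given below box-16, so box-16 is the lowest weight.

box-16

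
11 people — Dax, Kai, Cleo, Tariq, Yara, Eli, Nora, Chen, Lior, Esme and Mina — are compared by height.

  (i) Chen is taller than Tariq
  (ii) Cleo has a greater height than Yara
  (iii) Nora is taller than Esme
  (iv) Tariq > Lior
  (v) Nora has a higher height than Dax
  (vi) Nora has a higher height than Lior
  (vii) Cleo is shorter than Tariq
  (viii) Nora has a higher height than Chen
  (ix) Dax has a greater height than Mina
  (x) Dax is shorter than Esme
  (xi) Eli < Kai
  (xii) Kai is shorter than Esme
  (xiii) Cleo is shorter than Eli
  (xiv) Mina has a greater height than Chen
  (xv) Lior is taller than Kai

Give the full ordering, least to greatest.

Yara < Cleo < Eli < Kai < Lior < Tariq < Chen < Mina < Dax < Esme < Nora

Each adjacent pair is fixed by a given relation: Yara < Cleo; Cleo < Eli; Eli < Kai; Kai < Lior; Lior < Tariq; Tariq < Chen; Chen < Mina; Mina < Dax; Dax < Esme; Esme < Nora. Chaining them end to end gives the full order.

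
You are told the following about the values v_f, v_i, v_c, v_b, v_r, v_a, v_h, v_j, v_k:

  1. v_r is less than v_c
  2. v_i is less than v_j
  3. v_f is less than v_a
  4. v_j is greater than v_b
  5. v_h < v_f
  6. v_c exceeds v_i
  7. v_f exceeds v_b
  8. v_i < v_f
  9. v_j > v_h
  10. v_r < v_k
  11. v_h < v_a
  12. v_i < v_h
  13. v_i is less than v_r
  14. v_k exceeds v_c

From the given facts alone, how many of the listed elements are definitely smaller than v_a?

The elements the relations force below v_a are v_i, v_h, v_b, v_f — no chain reaches any other.
That is 4.

4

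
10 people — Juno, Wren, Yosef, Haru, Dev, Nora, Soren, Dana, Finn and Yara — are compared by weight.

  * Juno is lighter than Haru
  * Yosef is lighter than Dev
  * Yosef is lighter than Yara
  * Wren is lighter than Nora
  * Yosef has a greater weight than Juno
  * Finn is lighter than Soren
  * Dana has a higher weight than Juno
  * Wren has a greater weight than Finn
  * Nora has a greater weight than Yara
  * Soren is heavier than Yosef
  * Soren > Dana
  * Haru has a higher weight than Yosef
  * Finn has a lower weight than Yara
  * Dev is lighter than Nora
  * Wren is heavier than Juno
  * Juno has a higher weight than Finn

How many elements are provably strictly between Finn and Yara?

Chaining upward from Finn reaches: Juno, Dana, Yosef, Wren, Haru, Dev, Nora, Soren.
Chaining downward from Yara reaches: Juno, Yosef.
Strictly between Finn and Yara are those in both lists: Juno, Yosef — 2 elements.

2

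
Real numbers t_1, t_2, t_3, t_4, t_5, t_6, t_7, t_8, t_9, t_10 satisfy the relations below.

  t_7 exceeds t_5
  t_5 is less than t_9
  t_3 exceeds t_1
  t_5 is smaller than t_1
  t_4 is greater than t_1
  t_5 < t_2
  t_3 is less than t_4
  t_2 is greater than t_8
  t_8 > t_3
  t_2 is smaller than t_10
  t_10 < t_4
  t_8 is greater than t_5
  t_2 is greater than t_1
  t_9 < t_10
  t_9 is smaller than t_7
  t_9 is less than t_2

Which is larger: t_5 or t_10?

t_10

Chaining the given relations: t_5 < t_1 < t_3 < t_8 < t_2 < t_10.
So t_5 < t_10; t_10 is the larger of the two.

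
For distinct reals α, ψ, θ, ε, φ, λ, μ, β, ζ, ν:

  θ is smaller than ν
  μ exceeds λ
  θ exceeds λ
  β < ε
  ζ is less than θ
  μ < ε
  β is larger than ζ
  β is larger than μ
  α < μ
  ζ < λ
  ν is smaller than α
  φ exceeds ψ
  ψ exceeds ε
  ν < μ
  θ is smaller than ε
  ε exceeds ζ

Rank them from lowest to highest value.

ζ < λ < θ < ν < α < μ < β < ε < ψ < φ

Each adjacent pair is fixed by a given relation: ζ < λ; λ < θ; θ < ν; ν < α; α < μ; μ < β; β < ε; ε < ψ; ψ < φ. Chaining them end to end gives the full order.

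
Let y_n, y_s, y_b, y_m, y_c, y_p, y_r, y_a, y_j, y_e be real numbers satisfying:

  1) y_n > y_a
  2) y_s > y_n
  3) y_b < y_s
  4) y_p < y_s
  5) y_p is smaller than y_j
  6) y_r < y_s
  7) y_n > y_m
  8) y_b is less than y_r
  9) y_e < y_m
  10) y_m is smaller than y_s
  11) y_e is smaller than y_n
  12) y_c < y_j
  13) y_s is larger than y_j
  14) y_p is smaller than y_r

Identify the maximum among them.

y_e is not greatest since y_e < y_m; y_a is not greatest since y_a < y_n; y_b is not greatest since y_b < y_s; y_m is not greatest since y_m < y_s; y_p is not greatest since y_p < y_s; y_n is not greatest since y_n < y_s; y_c is not greatest since y_c < y_j; y_j is not greatest since y_j < y_s; y_r is not greatest since y_r < y_s.
Only y_s has nothing above it, so y_s is the maximum.

y_s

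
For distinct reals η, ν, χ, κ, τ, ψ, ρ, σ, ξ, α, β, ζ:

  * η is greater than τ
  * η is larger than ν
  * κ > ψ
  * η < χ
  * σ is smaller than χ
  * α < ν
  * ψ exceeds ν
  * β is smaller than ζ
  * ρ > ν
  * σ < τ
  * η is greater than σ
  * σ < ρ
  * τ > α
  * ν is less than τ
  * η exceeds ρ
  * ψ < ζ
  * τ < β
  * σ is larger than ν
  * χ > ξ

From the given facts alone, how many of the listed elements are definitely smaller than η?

5

Directly below η: ν, σ, τ, ρ.
One step further: α (5 so far).
No other element is forced below η by the given relations, so the count is 5.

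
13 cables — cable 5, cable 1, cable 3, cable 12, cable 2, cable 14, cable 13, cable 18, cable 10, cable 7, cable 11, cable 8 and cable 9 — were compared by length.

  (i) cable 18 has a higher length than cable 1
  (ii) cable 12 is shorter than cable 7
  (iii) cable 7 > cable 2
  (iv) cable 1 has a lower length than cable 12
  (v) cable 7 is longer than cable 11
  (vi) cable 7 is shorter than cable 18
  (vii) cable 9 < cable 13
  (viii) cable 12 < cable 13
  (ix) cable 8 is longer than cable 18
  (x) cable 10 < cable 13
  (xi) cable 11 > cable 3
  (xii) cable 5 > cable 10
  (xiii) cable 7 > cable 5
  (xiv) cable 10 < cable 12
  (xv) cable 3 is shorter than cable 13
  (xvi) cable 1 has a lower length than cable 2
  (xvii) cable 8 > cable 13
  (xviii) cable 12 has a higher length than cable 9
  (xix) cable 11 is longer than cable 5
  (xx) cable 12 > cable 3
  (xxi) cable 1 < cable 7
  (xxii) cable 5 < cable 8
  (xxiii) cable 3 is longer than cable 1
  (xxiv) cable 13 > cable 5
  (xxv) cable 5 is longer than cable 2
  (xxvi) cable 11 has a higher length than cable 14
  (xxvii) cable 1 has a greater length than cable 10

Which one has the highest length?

Chaining downward from cable 8: directly below it, cable 5, cable 13, cable 18; then cable 10, cable 1, cable 3, cable 2, cable 9, cable 12, cable 7; then cable 11; then cable 14.
That covers every other element, and nothing is given above cable 8, so cable 8 is the highest length.

cable 8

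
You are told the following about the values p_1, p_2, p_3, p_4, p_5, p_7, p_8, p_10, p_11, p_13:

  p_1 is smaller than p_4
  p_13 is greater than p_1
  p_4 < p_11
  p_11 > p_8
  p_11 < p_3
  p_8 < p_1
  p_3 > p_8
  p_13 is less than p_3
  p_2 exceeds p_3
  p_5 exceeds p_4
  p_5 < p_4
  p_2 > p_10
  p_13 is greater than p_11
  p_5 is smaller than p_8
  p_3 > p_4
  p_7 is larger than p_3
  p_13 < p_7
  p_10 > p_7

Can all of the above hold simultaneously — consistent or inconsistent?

inconsistent

We have p_4 < p_5 stated directly, yet also p_5 < p_8 < p_1 < p_4 by chaining the others — so p_5 < p_4. Contradiction.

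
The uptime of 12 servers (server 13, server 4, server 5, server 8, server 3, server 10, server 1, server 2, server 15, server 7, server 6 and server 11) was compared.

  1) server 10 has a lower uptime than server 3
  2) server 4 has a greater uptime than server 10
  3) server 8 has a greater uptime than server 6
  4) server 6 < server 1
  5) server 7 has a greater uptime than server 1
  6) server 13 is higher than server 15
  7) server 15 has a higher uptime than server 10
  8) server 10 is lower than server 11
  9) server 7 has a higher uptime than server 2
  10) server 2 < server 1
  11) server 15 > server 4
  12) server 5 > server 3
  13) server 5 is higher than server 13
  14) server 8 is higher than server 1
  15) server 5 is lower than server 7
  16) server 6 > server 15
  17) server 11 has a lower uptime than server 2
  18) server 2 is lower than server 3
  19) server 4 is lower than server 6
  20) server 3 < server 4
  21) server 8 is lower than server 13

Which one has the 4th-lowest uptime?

server 3

Piecing the relations together gives one ordering: server 10 < server 11 < server 2 < server 3 < server 4 < server 15 < server 6 < server 1 < server 8 < server 13 < server 5 < server 7.
The 4th smallest is server 3.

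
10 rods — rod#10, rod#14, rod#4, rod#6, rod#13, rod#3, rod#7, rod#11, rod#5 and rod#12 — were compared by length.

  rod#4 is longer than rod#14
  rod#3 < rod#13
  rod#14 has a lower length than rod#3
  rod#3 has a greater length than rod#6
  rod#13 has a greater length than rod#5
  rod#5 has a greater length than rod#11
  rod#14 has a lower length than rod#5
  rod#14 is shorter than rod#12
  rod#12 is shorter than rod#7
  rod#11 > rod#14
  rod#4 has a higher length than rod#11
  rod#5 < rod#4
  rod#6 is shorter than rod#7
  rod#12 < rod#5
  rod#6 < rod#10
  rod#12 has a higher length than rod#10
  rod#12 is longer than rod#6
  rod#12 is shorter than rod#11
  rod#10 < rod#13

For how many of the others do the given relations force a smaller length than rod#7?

4

The elements the relations force below rod#7 are rod#6, rod#10, rod#14, rod#12 — no chain reaches any other.
That is 4.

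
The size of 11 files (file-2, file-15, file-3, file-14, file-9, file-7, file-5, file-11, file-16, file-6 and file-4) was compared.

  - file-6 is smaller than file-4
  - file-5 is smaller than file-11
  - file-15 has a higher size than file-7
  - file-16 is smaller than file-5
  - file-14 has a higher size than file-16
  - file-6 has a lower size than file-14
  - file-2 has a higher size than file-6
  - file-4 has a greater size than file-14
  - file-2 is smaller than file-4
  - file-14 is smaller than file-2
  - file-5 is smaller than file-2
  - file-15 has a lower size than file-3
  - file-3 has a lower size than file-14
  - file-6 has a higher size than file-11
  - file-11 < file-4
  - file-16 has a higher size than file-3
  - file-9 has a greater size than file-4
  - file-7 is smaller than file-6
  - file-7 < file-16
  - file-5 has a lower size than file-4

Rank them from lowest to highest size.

The consecutive links are each given: file-7 < file-15; file-15 < file-3; file-3 < file-16; file-16 < file-5; file-5 < file-11; file-11 < file-6; file-6 < file-14; file-14 < file-2; file-2 < file-4; file-4 < file-9.

file-7 < file-15 < file-3 < file-16 < file-5 < file-11 < file-6 < file-14 < file-2 < file-4 < file-9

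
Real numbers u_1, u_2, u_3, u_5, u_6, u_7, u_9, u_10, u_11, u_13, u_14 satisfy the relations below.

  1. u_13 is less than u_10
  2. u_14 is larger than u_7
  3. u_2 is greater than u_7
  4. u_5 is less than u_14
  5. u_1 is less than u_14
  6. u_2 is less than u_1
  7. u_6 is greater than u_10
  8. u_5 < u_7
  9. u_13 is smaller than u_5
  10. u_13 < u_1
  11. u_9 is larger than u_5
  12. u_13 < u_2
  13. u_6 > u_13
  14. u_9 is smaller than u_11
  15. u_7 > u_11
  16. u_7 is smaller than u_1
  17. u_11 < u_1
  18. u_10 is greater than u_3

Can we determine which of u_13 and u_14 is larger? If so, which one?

u_14

u_13 < u_5 < u_9 < u_11 < u_7 < u_1 < u_14, by transitivity through u_5, u_9, u_11, u_7, u_1.
So u_14 is larger.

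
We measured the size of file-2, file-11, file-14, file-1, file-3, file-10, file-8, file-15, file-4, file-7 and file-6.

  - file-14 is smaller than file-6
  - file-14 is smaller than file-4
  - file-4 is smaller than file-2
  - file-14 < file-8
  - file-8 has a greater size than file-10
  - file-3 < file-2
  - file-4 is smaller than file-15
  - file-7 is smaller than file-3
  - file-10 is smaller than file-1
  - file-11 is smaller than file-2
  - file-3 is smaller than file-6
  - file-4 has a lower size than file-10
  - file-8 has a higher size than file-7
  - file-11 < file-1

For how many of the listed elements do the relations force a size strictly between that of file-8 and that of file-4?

Chaining upward from file-4 reaches: file-10, file-15, file-2, file-1.
Chaining downward from file-8 reaches: file-7, file-14, file-10.
Strictly between file-4 and file-8 are those in both lists: file-10 — 1 element.

1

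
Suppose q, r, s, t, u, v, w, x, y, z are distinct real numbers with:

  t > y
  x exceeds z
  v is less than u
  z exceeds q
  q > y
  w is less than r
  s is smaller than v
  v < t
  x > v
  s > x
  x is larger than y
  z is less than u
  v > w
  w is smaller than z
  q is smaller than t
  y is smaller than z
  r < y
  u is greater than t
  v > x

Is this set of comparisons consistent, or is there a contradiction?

inconsistent

We have v < x stated directly, yet also x < s < v by chaining the others — so x < v. Contradiction.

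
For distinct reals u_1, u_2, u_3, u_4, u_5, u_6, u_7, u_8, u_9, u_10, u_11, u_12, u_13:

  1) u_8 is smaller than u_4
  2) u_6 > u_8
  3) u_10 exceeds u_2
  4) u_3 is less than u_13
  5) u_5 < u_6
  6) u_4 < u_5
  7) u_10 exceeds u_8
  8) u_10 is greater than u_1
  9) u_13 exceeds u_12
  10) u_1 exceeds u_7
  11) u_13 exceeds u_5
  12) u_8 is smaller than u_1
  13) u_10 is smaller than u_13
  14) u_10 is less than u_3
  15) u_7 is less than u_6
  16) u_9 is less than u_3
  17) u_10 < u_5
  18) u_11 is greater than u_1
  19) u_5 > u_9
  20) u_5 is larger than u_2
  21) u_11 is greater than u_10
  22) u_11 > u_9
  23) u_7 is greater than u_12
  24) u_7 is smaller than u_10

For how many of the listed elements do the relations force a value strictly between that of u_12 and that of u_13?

Chaining upward from u_12 reaches: u_7, u_1, u_10, u_5, u_3, u_6, u_11.
Chaining downward from u_13 reaches: u_2, u_7, u_8, u_1, u_10, u_9, u_4, u_5, u_3.
Strictly between u_12 and u_13 are those in both lists: u_7, u_1, u_10, u_5, u_3 — 5 elements.

5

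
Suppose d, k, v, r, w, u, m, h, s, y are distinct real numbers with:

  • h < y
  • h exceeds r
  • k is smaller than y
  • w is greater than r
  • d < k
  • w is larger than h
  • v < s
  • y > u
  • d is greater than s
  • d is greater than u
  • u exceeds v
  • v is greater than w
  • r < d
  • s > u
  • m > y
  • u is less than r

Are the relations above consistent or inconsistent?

inconsistent

Chaining the given relations yields u < r < h < w < v, so u < v. But one relation states v < u. These cannot both hold.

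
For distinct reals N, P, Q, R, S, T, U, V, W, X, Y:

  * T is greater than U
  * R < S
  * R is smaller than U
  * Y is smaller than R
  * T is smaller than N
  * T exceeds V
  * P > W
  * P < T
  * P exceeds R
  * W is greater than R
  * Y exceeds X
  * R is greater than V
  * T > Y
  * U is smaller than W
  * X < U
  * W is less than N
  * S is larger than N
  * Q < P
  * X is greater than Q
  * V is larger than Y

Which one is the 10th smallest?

Piecing the relations together gives one ordering: Q < X < Y < V < R < U < W < P < T < N < S.
The 10th smallest is N.

N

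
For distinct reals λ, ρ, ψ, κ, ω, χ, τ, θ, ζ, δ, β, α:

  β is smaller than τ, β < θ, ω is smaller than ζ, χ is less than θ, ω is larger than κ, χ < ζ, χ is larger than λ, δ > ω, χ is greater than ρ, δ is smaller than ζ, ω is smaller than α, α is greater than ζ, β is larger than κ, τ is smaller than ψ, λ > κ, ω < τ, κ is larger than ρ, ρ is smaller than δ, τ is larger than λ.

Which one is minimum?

ρ

Chaining upward from ρ: directly above it, κ, δ, χ; then ω, λ, β, ζ, θ; then τ, α; then ψ.
That covers every other element, and nothing is given below ρ, so ρ is the minimum.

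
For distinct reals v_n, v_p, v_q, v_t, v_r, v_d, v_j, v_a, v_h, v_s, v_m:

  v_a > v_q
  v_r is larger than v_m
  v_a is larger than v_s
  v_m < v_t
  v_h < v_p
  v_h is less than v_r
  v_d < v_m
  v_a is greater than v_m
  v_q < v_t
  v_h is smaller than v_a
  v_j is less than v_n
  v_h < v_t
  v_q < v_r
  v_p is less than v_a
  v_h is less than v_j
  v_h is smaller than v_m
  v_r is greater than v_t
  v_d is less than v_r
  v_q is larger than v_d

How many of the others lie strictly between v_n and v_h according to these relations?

1

The relations place v_h below v_n. An element lies strictly between them when it is forced above v_h and also forced below v_n.
Above v_h: {v_j, v_m, v_p, v_a, v_t, v_r}. Below v_n: {v_j}.
Intersection: {v_j} — 1.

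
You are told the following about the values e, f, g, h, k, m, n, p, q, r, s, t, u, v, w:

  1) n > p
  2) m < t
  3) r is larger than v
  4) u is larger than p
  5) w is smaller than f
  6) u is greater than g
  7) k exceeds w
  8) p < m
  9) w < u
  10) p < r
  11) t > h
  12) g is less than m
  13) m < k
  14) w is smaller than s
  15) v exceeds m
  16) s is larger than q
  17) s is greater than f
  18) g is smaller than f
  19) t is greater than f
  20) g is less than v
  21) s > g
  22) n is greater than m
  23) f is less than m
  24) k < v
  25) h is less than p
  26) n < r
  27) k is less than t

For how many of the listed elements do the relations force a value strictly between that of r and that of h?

5

The relations place h below r. An element lies strictly between them when it is forced above h and also forced below r.
Above h: {p, m, n, k, v, u, t}. Below r: {g, p, w, f, m, n, k, v}.
Intersection: {p, m, n, k, v} — 5.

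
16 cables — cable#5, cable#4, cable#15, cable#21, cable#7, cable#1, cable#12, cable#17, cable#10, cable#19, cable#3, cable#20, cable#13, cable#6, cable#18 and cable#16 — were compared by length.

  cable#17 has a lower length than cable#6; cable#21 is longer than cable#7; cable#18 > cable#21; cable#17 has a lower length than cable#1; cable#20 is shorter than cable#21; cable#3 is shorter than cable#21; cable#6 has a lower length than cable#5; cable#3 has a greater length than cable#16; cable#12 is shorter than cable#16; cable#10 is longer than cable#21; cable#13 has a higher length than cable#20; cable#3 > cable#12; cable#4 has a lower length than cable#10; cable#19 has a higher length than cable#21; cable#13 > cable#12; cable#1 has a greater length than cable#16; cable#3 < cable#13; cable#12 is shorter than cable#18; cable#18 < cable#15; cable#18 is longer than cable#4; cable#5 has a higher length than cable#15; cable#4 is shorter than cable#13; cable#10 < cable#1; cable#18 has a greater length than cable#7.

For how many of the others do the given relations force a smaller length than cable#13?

5

Directly below cable#13: cable#4, cable#20, cable#12, cable#3.
One step further: cable#16 (5 so far).
No other element is forced below cable#13 by the given relations, so the count is 5.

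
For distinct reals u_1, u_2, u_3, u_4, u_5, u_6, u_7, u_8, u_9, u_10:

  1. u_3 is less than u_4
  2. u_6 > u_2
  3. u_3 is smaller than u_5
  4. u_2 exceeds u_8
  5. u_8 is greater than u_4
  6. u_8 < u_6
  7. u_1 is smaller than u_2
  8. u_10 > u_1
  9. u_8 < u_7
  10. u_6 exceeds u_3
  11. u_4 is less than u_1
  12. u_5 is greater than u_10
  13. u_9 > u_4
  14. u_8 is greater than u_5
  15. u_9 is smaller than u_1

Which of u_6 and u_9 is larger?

The relevant relations are u_9 < u_1; u_1 < u_10; u_10 < u_5; u_5 < u_8; u_8 < u_2; u_2 < u_6.
Together: u_9 < u_1 < u_10 < u_5 < u_8 < u_2 < u_6.
So u_9 < u_6; u_6 is the larger of the two.

u_6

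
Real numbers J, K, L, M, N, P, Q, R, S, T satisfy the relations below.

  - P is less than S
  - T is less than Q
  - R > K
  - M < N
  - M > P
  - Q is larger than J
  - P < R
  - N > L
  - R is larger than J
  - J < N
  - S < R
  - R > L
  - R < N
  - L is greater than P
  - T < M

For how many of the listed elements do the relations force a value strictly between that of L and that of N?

The relations place L below N. An element lies strictly between them when it is forced above L and also forced below N.
Above L: {R}. Below N: {P, K, T, M, J, S, R}.
Intersection: {R} — 1.

1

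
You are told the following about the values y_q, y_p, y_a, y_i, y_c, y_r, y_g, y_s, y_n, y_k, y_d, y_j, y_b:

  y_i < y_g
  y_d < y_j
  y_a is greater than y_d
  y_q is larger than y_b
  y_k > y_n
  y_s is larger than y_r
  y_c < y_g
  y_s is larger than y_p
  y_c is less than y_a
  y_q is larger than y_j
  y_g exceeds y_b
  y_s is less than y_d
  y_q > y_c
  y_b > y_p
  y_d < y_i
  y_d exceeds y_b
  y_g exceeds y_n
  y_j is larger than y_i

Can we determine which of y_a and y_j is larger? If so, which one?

Following every chain through y_j: above y_j we get y_q; below y_j we get y_r, y_p, y_s, y_b, y_d, y_i.
y_a is not reached, and no chain runs the other way from y_a to y_j.
So the given relations leave the order of y_j and y_a undetermined.

undetermined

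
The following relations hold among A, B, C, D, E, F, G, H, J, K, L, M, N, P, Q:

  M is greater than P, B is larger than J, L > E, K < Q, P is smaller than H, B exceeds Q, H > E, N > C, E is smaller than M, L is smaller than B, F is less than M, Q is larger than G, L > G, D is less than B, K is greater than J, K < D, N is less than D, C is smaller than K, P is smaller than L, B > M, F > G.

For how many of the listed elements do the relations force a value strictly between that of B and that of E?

2

Chaining upward from E reaches: M, L, H.
Chaining downward from B reaches: G, F, C, J, P, N, K, M, L, Q, D.
Strictly between E and B are those in both lists: M, L — 2 elements.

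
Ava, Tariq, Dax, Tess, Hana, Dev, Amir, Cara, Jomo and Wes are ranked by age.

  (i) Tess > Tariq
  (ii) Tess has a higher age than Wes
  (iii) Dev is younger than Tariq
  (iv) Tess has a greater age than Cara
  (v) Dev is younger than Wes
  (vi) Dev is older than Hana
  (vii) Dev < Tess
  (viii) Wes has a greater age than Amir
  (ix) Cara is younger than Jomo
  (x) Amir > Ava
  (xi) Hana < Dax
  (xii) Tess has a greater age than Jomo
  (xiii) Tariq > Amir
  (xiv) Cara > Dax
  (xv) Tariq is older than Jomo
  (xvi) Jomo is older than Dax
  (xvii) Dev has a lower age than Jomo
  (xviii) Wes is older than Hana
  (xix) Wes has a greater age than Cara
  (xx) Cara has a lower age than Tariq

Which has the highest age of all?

Chaining downward from Tess: directly below it, Dev, Cara, Jomo, Tariq, Wes; then Hana, Dax, Amir; then Ava.
That covers every other element, and nothing is given above Tess, so Tess is the highest age.

Tess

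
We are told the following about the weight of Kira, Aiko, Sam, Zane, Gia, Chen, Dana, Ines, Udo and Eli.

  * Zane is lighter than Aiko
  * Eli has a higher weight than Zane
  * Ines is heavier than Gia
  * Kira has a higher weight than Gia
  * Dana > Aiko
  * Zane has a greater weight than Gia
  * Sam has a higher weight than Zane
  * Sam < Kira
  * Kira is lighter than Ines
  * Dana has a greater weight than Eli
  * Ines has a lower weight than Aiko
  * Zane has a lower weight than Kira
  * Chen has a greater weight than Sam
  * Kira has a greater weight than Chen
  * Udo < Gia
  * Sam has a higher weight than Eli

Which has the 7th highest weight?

Piecing the relations together gives one ordering: Udo < Gia < Zane < Eli < Sam < Chen < Kira < Ines < Aiko < Dana.
The 7th largest is Eli.

Eli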